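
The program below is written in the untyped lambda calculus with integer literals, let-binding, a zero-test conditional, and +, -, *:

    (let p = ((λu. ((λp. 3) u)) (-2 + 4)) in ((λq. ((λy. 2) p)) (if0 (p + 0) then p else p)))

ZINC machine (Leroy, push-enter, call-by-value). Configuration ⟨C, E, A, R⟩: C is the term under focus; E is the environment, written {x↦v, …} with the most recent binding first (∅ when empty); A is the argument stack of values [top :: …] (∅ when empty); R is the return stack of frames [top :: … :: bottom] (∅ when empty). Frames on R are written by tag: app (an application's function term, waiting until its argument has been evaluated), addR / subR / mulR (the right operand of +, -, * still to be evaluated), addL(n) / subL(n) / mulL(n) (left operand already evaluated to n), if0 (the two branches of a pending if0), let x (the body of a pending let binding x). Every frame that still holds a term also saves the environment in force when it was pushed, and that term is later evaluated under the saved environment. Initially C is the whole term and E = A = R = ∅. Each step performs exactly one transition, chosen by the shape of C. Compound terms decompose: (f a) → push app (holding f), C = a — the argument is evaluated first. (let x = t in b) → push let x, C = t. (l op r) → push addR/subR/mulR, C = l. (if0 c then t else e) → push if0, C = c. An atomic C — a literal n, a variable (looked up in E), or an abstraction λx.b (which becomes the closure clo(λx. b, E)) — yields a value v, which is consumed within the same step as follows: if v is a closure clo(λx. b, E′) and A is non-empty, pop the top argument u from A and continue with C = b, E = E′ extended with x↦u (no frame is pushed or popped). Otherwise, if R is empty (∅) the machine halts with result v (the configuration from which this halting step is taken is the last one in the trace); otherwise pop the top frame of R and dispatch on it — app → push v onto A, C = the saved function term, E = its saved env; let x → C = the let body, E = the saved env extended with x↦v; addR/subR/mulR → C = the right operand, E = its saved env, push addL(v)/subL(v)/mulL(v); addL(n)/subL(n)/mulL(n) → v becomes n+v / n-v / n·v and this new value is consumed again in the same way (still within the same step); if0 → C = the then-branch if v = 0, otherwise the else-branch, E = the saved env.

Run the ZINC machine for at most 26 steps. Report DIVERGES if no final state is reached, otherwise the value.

Answer: 2

Execution trace:
step 0: [C=(let p = ((λu. ((λp. 3) u)) (-2 + 4)) in ((λq. ((λy. 2) p)) (if0 (p + 0) then p else p))) | E=∅ | A=∅ | R=∅]
step 1: [C=((λu. ((λp. 3) u)) (-2 + 4)) | E=∅ | A=∅ | R=[let p]]
step 2: [C=(-2 + 4) | E=∅ | A=∅ | R=[app :: let p]]
step 3: [C=-2 | E=∅ | A=∅ | R=[addR :: app :: let p]]
step 4: [C=4 | E=∅ | A=∅ | R=[addL(-2) :: app :: let p]]
step 5: [C=(λu. ((λp. 3) u)) | E=∅ | A=[2] | R=[let p]]
step 6: [C=((λp. 3) u) | E={u↦2} | A=∅ | R=[let p]]
step 7: [C=u | E={u↦2} | A=∅ | R=[app :: let p]]
step 8: [C=(λp. 3) | E={u↦2} | A=[2] | R=[let p]]
step 9: [C=3 | E={p↦2, u↦2} | A=∅ | R=[let p]]
step 10: [C=((λq. ((λy. 2) p)) (if0 (p + 0) then p else p)) | E={p↦3} | A=∅ | R=∅]
step 11: [C=(if0 (p + 0) then p else p) | E={p↦3} | A=∅ | R=[app]]
step 12: [C=(p + 0) | E={p↦3} | A=∅ | R=[if0 :: app]]
step 13: [C=p | E={p↦3} | A=∅ | R=[addR :: if0 :: app]]
step 14: [C=0 | E={p↦3} | A=∅ | R=[addL(3) :: if0 :: app]]
step 15: [C=p | E={p↦3} | A=∅ | R=[app]]
step 16: [C=(λq. ((λy. 2) p)) | E={p↦3} | A=[3] | R=∅]
step 17: [C=((λy. 2) p) | E={q↦3, p↦3} | A=∅ | R=∅]
step 18: [C=p | E={q↦3, p↦3} | A=∅ | R=[app]]
step 19: [C=(λy. 2) | E={q↦3, p↦3} | A=[3] | R=∅]
step 20: [C=2 | E={y↦3, q↦3, p↦3} | A=∅ | R=∅]
→ final value 2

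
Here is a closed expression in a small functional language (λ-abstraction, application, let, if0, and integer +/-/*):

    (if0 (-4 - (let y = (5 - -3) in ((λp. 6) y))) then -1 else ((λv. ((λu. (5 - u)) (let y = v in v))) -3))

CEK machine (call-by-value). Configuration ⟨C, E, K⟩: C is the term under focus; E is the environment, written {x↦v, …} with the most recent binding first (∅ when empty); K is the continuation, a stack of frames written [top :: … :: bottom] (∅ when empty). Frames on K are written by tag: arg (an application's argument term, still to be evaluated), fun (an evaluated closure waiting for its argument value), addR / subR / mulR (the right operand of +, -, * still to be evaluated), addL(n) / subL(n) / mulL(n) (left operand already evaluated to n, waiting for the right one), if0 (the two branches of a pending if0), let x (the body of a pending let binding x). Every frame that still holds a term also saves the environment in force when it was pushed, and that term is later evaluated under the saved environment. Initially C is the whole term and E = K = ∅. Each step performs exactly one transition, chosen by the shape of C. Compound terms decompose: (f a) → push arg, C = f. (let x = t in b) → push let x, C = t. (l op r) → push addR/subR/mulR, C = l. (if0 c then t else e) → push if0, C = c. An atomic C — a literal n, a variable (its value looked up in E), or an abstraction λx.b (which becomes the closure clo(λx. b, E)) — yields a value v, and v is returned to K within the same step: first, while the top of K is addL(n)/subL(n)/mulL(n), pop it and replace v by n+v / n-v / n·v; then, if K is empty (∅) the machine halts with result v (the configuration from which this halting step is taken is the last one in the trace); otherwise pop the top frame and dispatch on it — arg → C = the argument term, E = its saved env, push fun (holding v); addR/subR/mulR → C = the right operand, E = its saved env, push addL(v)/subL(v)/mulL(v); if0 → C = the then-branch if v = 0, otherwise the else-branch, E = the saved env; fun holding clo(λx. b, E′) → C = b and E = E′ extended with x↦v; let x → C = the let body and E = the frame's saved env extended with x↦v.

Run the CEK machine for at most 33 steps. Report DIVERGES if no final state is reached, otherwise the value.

[0] <C=(if0 (-4 - (let y = (5 - -3) in ((λp. 6) y))) then -1 else ((λv. ((λu. (5 - u)) (let y = v in v))) -3)), E=∅, K=∅>
[1] <C=(-4 - (let y = (5 - -3) in ((λp. 6) y))), E=∅, K=[if0]>
[2] <C=-4, E=∅, K=[subR :: if0]>
[3] <C=(let y = (5 - -3) in ((λp. 6) y)), E=∅, K=[subL(-4) :: if0]>
[4] <C=(5 - -3), E=∅, K=[let y :: subL(-4) :: if0]>
[5] <C=5, E=∅, K=[subR :: let y :: subL(-4) :: if0]>
[6] <C=-3, E=∅, K=[subL(5) :: let y :: subL(-4) :: if0]>
[7] <C=((λp. 6) y), E={y↦8}, K=[subL(-4) :: if0]>
[8] <C=(λp. 6), E={y↦8}, K=[arg :: subL(-4) :: if0]>
[9] <C=y, E={y↦8}, K=[fun :: subL(-4) :: if0]>
[10] <C=6, E={p↦8, y↦8}, K=[subL(-4) :: if0]>
[11] <C=((λv. ((λu. (5 - u)) (let y = v in v))) -3), E=∅, K=∅>
[12] <C=(λv. ((λu. (5 - u)) (let y = v in v))), E=∅, K=[arg]>
[13] <C=-3, E=∅, K=[fun]>
[14] <C=((λu. (5 - u)) (let y = v in v)), E={v↦-3}, K=∅>
[15] <C=(λu. (5 - u)), E={v↦-3}, K=[arg]>
[16] <C=(let y = v in v), E={v↦-3}, K=[fun]>
[17] <C=v, E={v↦-3}, K=[let y :: fun]>
[18] <C=v, E={y↦-3, v↦-3}, K=[fun]>
[19] <C=(5 - u), E={u↦-3, v↦-3}, K=∅>
[20] <C=5, E={u↦-3, v↦-3}, K=[subR]>
[21] <C=u, E={u↦-3, v↦-3}, K=[subL(5)]>
→ final value 8

Answer: 8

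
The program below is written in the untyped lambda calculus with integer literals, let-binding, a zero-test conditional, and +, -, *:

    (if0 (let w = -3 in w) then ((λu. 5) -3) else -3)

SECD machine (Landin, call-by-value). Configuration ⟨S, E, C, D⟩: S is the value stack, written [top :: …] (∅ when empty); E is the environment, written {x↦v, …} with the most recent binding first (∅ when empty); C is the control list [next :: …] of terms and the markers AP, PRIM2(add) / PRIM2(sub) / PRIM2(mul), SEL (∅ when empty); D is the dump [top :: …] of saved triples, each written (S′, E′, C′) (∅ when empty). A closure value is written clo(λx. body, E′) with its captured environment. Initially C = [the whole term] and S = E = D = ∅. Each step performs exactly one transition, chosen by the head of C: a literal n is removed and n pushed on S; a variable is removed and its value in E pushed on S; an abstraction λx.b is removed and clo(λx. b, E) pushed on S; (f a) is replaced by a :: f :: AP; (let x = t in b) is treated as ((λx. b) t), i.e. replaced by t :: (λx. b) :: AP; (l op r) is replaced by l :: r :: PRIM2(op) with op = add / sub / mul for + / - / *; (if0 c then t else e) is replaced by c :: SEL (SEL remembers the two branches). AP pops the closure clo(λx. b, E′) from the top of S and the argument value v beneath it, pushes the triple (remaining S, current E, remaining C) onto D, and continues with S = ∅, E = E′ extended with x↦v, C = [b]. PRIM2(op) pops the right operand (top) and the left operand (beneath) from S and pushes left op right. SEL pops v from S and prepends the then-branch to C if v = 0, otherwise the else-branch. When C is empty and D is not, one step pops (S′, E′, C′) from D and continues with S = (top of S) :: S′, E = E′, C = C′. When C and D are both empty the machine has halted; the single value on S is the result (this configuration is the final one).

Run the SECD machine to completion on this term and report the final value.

t=0: [S=∅ | E=∅ | C=[(if0 (let w = -3 in w) then ((λu. 5) -3) else -3)] | D=∅]
t=1: [S=∅ | E=∅ | C=[(let w = -3 in w) :: SEL] | D=∅]
t=2: [S=∅ | E=∅ | C=[-3 :: (λw. w) :: AP :: SEL] | D=∅]
t=3: [S=[-3] | E=∅ | C=[(λw. w) :: AP :: SEL] | D=∅]
t=4: [S=[clo(λw. w, ∅) :: -3] | E=∅ | C=[AP :: SEL] | D=∅]
t=5: [S=∅ | E={w↦-3} | C=[w] | D=[(∅, ∅, [SEL])]]
t=6: [S=[-3] | E={w↦-3} | C=∅ | D=[(∅, ∅, [SEL])]]
t=7: [S=[-3] | E=∅ | C=[SEL] | D=∅]
t=8: [S=∅ | E=∅ | C=[-3] | D=∅]
t=9: [S=[-3] | E=∅ | C=∅ | D=∅]
→ final value -3

Answer: -3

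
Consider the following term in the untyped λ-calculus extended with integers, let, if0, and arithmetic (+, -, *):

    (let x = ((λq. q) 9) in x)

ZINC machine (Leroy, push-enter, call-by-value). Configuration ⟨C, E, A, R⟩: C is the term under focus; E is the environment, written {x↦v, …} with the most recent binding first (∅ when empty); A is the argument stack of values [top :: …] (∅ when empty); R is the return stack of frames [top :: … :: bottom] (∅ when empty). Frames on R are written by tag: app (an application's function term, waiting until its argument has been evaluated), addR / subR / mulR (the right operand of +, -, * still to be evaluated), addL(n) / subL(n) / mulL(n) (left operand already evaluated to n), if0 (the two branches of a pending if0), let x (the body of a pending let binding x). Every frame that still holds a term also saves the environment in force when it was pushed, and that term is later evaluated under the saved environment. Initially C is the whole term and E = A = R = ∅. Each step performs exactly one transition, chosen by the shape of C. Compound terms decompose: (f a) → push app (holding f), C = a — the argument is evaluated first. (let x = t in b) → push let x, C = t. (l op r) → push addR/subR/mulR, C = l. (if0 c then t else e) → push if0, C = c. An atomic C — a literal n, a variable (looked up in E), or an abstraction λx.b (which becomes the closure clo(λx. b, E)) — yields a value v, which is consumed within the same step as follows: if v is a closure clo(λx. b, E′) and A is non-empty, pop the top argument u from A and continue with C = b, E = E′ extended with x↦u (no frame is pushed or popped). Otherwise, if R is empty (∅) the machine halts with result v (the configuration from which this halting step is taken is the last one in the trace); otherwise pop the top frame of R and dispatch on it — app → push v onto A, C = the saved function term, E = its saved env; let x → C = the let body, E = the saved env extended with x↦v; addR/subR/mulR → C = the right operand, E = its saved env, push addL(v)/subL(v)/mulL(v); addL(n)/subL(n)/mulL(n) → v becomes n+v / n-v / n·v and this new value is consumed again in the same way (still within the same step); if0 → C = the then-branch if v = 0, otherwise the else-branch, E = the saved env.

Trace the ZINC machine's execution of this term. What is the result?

[0] <C=(let x = ((λq. q) 9) in x), E=∅, A=∅, R=∅>
[1] <C=((λq. q) 9), E=∅, A=∅, R=[let x]>
[2] <C=9, E=∅, A=∅, R=[app :: let x]>
[3] <C=(λq. q), E=∅, A=[9], R=[let x]>
[4] <C=q, E={q↦9}, A=∅, R=[let x]>
[5] <C=x, E={x↦9}, A=∅, R=∅>
→ final value 9

Answer: 9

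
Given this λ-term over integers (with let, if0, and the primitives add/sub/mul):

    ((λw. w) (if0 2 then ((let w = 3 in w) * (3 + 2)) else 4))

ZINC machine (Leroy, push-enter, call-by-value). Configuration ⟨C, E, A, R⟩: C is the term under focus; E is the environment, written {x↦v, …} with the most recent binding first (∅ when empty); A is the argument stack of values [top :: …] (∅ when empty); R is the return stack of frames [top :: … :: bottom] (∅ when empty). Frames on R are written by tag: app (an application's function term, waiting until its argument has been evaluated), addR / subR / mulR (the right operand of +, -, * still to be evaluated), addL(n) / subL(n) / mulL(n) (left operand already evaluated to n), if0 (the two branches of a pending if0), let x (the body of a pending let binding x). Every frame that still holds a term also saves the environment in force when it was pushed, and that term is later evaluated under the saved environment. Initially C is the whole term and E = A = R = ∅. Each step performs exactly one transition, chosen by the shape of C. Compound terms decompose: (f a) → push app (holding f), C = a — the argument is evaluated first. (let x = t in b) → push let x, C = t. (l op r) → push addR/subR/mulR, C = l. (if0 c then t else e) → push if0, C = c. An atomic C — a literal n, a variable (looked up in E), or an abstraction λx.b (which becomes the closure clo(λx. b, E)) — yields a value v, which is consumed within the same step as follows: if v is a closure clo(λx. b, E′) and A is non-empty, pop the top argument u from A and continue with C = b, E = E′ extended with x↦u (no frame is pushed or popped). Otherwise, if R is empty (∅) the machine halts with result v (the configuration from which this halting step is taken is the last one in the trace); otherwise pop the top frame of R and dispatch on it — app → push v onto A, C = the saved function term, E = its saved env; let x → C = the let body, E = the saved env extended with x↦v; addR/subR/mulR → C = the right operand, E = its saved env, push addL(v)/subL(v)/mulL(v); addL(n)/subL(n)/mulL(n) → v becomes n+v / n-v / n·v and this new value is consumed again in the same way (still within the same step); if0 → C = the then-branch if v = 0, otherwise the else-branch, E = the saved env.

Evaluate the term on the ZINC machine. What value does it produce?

Answer: 4

Machine steps:
[0] <C=((λw. w) (if0 2 then ((let w = 3 in w) * (3 + 2)) else 4)), E=∅, A=∅, R=∅>
[1] <C=(if0 2 then ((let w = 3 in w) * (3 + 2)) else 4), E=∅, A=∅, R=[app]>
[2] <C=2, E=∅, A=∅, R=[if0 :: app]>
[3] <C=4, E=∅, A=∅, R=[app]>
[4] <C=(λw. w), E=∅, A=[4], R=∅>
[5] <C=w, E={w↦4}, A=∅, R=∅>
→ final value 4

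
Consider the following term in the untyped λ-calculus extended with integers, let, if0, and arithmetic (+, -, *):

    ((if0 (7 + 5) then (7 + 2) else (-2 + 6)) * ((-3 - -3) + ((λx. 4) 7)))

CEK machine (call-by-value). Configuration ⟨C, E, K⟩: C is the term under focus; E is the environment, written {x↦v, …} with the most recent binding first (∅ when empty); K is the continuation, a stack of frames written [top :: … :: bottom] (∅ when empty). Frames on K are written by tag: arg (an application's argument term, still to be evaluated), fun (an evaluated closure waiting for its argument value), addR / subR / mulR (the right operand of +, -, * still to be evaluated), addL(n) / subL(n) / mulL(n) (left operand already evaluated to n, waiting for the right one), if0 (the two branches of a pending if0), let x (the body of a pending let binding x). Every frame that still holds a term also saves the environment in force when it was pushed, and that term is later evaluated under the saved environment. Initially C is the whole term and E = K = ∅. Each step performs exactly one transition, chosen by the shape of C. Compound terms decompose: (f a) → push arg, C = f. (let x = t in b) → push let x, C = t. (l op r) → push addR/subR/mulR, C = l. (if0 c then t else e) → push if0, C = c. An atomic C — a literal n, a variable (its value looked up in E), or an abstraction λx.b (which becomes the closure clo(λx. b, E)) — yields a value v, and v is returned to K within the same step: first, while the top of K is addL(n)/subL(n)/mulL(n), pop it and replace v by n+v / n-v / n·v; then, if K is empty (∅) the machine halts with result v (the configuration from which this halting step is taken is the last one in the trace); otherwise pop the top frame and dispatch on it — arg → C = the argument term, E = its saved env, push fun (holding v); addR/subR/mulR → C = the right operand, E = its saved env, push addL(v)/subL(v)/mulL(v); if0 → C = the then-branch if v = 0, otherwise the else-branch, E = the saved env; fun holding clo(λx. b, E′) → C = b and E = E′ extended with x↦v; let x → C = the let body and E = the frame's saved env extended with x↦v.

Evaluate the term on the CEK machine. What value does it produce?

[0] [C=((if0 (7 + 5) then (7 + 2) else (-2 + 6)) * ((-3 - -3) + ((λx. 4) 7))) | E=∅ | K=∅]
[1] [C=(if0 (7 + 5) then (7 + 2) else (-2 + 6)) | E=∅ | K=[mulR]]
[2] [C=(7 + 5) | E=∅ | K=[if0 :: mulR]]
[3] [C=7 | E=∅ | K=[addR :: if0 :: mulR]]
[4] [C=5 | E=∅ | K=[addL(7) :: if0 :: mulR]]
[5] [C=(-2 + 6) | E=∅ | K=[mulR]]
[6] [C=-2 | E=∅ | K=[addR :: mulR]]
[7] [C=6 | E=∅ | K=[addL(-2) :: mulR]]
[8] [C=((-3 - -3) + ((λx. 4) 7)) | E=∅ | K=[mulL(4)]]
[9] [C=(-3 - -3) | E=∅ | K=[addR :: mulL(4)]]
[10] [C=-3 | E=∅ | K=[subR :: addR :: mulL(4)]]
[11] [C=-3 | E=∅ | K=[subL(-3) :: addR :: mulL(4)]]
[12] [C=((λx. 4) 7) | E=∅ | K=[addL(0) :: mulL(4)]]
[13] [C=(λx. 4) | E=∅ | K=[arg :: addL(0) :: mulL(4)]]
[14] [C=7 | E=∅ | K=[fun :: addL(0) :: mulL(4)]]
[15] [C=4 | E={x↦7} | K=[addL(0) :: mulL(4)]]
→ final value 16

Answer: 16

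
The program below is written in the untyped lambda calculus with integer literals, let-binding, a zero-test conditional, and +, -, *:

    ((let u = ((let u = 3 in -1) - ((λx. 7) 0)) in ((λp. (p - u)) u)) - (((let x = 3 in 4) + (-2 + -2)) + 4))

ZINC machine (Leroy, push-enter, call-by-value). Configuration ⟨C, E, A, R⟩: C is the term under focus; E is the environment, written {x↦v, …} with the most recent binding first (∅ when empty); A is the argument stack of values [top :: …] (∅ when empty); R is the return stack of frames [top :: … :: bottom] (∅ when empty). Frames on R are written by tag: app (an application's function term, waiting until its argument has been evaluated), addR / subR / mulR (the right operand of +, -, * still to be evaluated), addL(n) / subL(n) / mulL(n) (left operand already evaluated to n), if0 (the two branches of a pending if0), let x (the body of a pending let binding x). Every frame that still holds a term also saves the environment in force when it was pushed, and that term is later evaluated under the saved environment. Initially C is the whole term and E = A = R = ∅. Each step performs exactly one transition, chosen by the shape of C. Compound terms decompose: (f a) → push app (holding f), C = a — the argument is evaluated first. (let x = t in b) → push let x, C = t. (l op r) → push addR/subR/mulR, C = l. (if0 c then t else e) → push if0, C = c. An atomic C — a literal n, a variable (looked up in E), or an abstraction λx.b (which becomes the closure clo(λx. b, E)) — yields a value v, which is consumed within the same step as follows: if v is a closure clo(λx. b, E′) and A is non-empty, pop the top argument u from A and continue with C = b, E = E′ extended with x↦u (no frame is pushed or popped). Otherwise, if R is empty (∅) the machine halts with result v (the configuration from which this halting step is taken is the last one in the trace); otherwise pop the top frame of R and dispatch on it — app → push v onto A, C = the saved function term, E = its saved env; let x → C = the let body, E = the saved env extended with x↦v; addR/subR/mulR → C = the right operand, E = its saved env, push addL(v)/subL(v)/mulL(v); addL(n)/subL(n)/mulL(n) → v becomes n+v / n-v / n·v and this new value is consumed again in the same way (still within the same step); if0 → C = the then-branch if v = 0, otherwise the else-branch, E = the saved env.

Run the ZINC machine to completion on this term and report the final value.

Answer: -4

Derivation:
step 0: [C=((let u = ((let u = 3 in -1) - ((λx. 7) 0)) in ((λp. (p - u)) u)) - (((let x = 3 in 4) + (-2 + -2)) + 4)) | E=∅ | A=∅ | R=∅]
step 1: [C=(let u = ((let u = 3 in -1) - ((λx. 7) 0)) in ((λp. (p - u)) u)) | E=∅ | A=∅ | R=[subR]]
step 2: [C=((let u = 3 in -1) - ((λx. 7) 0)) | E=∅ | A=∅ | R=[let u :: subR]]
step 3: [C=(let u = 3 in -1) | E=∅ | A=∅ | R=[subR :: let u :: subR]]
step 4: [C=3 | E=∅ | A=∅ | R=[let u :: subR :: let u :: subR]]
step 5: [C=-1 | E={u↦3} | A=∅ | R=[subR :: let u :: subR]]
step 6: [C=((λx. 7) 0) | E=∅ | A=∅ | R=[subL(-1) :: let u :: subR]]
step 7: [C=0 | E=∅ | A=∅ | R=[app :: subL(-1) :: let u :: subR]]
step 8: [C=(λx. 7) | E=∅ | A=[0] | R=[subL(-1) :: let u :: subR]]
step 9: [C=7 | E={x↦0} | A=∅ | R=[subL(-1) :: let u :: subR]]
step 10: [C=((λp. (p - u)) u) | E={u↦-8} | A=∅ | R=[subR]]
step 11: [C=u | E={u↦-8} | A=∅ | R=[app :: subR]]
step 12: [C=(λp. (p - u)) | E={u↦-8} | A=[-8] | R=[subR]]
step 13: [C=(p - u) | E={p↦-8, u↦-8} | A=∅ | R=[subR]]
step 14: [C=p | E={p↦-8, u↦-8} | A=∅ | R=[subR :: subR]]
step 15: [C=u | E={p↦-8, u↦-8} | A=∅ | R=[subL(-8) :: subR]]
step 16: [C=(((let x = 3 in 4) + (-2 + -2)) + 4) | E=∅ | A=∅ | R=[subL(0)]]
step 17: [C=((let x = 3 in 4) + (-2 + -2)) | E=∅ | A=∅ | R=[addR :: subL(0)]]
step 18: [C=(let x = 3 in 4) | E=∅ | A=∅ | R=[addR :: addR :: subL(0)]]
step 19: [C=3 | E=∅ | A=∅ | R=[let x :: addR :: addR :: subL(0)]]
step 20: [C=4 | E={x↦3} | A=∅ | R=[addR :: addR :: subL(0)]]
step 21: [C=(-2 + -2) | E=∅ | A=∅ | R=[addL(4) :: addR :: subL(0)]]
step 22: [C=-2 | E=∅ | A=∅ | R=[addR :: addL(4) :: addR :: subL(0)]]
step 23: [C=-2 | E=∅ | A=∅ | R=[addL(-2) :: addL(4) :: addR :: subL(0)]]
step 24: [C=4 | E=∅ | A=∅ | R=[addL(0) :: subL(0)]]
→ final value -4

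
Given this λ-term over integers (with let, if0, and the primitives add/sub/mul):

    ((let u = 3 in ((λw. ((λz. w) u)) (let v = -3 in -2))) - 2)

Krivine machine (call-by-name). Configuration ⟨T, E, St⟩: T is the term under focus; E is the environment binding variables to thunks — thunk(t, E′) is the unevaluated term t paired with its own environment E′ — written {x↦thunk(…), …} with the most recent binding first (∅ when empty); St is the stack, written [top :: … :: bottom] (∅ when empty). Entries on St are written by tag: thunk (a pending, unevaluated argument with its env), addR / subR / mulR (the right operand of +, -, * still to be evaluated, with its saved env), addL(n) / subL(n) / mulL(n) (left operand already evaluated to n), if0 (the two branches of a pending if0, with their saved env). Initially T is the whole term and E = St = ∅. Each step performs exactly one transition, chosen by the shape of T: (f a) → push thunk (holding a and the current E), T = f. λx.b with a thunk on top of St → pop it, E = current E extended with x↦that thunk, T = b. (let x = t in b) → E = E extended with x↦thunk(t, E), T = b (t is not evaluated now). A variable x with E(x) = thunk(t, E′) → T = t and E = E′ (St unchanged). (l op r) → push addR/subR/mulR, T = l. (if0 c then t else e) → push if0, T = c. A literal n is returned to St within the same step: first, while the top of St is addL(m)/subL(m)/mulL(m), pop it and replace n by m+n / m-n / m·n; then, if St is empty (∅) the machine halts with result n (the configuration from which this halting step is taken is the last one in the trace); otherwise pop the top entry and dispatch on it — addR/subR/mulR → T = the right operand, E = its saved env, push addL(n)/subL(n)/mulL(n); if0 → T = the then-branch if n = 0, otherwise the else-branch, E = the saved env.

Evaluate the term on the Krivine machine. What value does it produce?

Answer: -4

Machine steps:
0. <T=((let u = 3 in ((λw. ((λz. w) u)) (let v = -3 in -2))) - 2), E=∅, St=∅>
1. <T=(let u = 3 in ((λw. ((λz. w) u)) (let v = -3 in -2))), E=∅, St=[subR]>
2. <T=((λw. ((λz. w) u)) (let v = -3 in -2)), E={u↦thunk(3, ∅)}, St=[subR]>
3. <T=(λw. ((λz. w) u)), E={u↦thunk(3, ∅)}, St=[thunk :: subR]>
4. <T=((λz. w) u), E={w↦thunk((let v = -3 in -2), {u↦thunk(3, ∅)}), u↦thunk(3, ∅)}, St=[subR]>
5. <T=(λz. w), E={w↦thunk((let v = -3 in -2), {u↦thunk(3, ∅)}), u↦thunk(3, ∅)}, St=[thunk :: subR]>
6. <T=w, E={z↦thunk(u, {w↦thunk((let v = -3 in -2), {u↦thunk(3, ∅)}), u↦thunk(3, ∅)}), w↦thunk((let v = -3 in -2), {u↦thunk(3, ∅)}), u↦thunk(3, ∅)}, St=[subR]>
7. <T=(let v = -3 in -2), E={u↦thunk(3, ∅)}, St=[subR]>
8. <T=-2, E={v↦thunk(-3, {u↦thunk(3, ∅)}), u↦thunk(3, ∅)}, St=[subR]>
9. <T=2, E=∅, St=[subL(-2)]>
→ final value -4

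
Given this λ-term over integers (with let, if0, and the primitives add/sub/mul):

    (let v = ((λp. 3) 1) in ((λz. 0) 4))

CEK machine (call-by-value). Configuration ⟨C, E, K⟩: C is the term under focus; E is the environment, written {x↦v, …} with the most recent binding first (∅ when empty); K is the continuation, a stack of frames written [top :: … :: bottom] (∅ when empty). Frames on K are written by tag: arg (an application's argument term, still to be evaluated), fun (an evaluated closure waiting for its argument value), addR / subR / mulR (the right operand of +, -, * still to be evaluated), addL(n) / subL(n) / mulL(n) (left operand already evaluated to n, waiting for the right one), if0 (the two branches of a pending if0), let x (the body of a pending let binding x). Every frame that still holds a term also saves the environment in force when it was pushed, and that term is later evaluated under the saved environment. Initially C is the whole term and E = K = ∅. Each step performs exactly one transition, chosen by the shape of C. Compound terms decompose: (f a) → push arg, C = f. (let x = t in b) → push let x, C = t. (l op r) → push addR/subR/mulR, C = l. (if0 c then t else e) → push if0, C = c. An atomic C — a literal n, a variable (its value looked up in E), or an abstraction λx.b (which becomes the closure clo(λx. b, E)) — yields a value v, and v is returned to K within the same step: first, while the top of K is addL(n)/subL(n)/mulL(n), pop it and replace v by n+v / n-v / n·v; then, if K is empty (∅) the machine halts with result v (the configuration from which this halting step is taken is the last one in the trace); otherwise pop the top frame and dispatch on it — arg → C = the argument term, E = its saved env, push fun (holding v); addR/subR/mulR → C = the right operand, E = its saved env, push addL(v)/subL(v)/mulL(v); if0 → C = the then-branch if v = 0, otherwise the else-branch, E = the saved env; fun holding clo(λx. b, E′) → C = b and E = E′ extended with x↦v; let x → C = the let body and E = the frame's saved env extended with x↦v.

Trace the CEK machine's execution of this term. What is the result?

Answer: 0

Derivation:
step 0: <C=(let v = ((λp. 3) 1) in ((λz. 0) 4)), E=∅, K=∅>
step 1: <C=((λp. 3) 1), E=∅, K=[let v]>
step 2: <C=(λp. 3), E=∅, K=[arg :: let v]>
step 3: <C=1, E=∅, K=[fun :: let v]>
step 4: <C=3, E={p↦1}, K=[let v]>
step 5: <C=((λz. 0) 4), E={v↦3}, K=∅>
step 6: <C=(λz. 0), E={v↦3}, K=[arg]>
step 7: <C=4, E={v↦3}, K=[fun]>
step 8: <C=0, E={z↦4, v↦3}, K=∅>
→ final value 0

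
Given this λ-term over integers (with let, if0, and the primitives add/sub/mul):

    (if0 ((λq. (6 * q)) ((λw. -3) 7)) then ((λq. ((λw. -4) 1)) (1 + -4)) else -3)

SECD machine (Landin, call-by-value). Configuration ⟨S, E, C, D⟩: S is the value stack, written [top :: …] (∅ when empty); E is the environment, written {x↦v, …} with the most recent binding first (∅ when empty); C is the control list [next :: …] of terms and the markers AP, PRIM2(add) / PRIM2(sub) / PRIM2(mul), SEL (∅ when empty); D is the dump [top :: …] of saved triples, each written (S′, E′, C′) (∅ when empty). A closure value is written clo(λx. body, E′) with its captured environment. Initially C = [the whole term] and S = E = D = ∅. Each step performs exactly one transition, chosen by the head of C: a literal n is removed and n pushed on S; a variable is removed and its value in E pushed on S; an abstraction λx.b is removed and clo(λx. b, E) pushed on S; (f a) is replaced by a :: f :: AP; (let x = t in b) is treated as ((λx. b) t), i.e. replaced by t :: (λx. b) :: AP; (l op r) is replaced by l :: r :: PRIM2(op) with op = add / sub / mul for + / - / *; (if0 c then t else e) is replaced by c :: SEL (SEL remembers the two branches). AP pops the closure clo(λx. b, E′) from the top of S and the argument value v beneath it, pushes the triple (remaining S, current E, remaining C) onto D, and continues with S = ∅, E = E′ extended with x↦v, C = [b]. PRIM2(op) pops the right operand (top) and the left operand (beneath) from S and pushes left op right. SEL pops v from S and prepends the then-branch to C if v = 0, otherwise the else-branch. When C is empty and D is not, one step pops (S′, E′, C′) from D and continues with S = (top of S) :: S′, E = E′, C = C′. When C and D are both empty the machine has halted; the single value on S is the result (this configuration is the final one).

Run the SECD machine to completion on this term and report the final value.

0. [S=∅ | E=∅ | C=[(if0 ((λq. (6 * q)) ((λw. -3) 7)) then ((λq. ((λw. -4) 1)) (1 + -4)) else -3)] | D=∅]
1. [S=∅ | E=∅ | C=[((λq. (6 * q)) ((λw. -3) 7)) :: SEL] | D=∅]
2. [S=∅ | E=∅ | C=[((λw. -3) 7) :: (λq. (6 * q)) :: AP :: SEL] | D=∅]
3. [S=∅ | E=∅ | C=[7 :: (λw. -3) :: AP :: (λq. (6 * q)) :: AP :: SEL] | D=∅]
4. [S=[7] | E=∅ | C=[(λw. -3) :: AP :: (λq. (6 * q)) :: AP :: SEL] | D=∅]
5. [S=[clo(λw. -3, ∅) :: 7] | E=∅ | C=[AP :: (λq. (6 * q)) :: AP :: SEL] | D=∅]
6. [S=∅ | E={w↦7} | C=[-3] | D=[(∅, ∅, [(λq. (6 * q)) :: AP :: SEL])]]
7. [S=[-3] | E={w↦7} | C=∅ | D=[(∅, ∅, [(λq. (6 * q)) :: AP :: SEL])]]
8. [S=[-3] | E=∅ | C=[(λq. (6 * q)) :: AP :: SEL] | D=∅]
9. [S=[clo(λq. (6 * q), ∅) :: -3] | E=∅ | C=[AP :: SEL] | D=∅]
10. [S=∅ | E={q↦-3} | C=[(6 * q)] | D=[(∅, ∅, [SEL])]]
11. [S=∅ | E={q↦-3} | C=[6 :: q :: PRIM2(mul)] | D=[(∅, ∅, [SEL])]]
12. [S=[6] | E={q↦-3} | C=[q :: PRIM2(mul)] | D=[(∅, ∅, [SEL])]]
13. [S=[-3 :: 6] | E={q↦-3} | C=[PRIM2(mul)] | D=[(∅, ∅, [SEL])]]
14. [S=[-18] | E={q↦-3} | C=∅ | D=[(∅, ∅, [SEL])]]
15. [S=[-18] | E=∅ | C=[SEL] | D=∅]
16. [S=∅ | E=∅ | C=[-3] | D=∅]
17. [S=[-3] | E=∅ | C=∅ | D=∅]
→ final value -3

Answer: -3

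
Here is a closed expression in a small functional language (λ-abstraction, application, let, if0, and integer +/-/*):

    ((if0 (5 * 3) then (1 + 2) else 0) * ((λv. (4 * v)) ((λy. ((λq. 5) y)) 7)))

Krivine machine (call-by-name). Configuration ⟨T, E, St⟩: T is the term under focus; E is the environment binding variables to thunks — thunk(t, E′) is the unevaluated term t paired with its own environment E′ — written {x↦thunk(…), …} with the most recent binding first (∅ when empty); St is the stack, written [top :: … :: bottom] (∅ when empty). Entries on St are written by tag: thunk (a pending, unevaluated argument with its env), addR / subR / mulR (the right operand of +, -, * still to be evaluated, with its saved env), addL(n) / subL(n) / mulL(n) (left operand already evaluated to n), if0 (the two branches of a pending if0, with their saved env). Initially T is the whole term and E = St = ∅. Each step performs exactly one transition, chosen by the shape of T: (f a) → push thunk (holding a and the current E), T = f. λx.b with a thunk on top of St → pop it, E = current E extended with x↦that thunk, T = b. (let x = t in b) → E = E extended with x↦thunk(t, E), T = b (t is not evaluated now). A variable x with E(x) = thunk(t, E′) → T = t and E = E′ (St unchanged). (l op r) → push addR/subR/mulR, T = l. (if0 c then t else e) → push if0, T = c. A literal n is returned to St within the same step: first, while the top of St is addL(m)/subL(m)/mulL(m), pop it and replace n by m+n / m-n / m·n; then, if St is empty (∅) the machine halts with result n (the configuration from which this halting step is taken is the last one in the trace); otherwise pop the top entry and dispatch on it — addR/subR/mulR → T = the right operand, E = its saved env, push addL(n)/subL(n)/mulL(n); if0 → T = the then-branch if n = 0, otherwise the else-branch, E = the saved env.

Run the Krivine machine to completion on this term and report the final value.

Answer: 0

Machine steps:
t=0: [T=((if0 (5 * 3) then (1 + 2) else 0) * ((λv. (4 * v)) ((λy. ((λq. 5) y)) 7))) | E=∅ | St=∅]
t=1: [T=(if0 (5 * 3) then (1 + 2) else 0) | E=∅ | St=[mulR]]
t=2: [T=(5 * 3) | E=∅ | St=[if0 :: mulR]]
t=3: [T=5 | E=∅ | St=[mulR :: if0 :: mulR]]
t=4: [T=3 | E=∅ | St=[mulL(5) :: if0 :: mulR]]
t=5: [T=0 | E=∅ | St=[mulR]]
t=6: [T=((λv. (4 * v)) ((λy. ((λq. 5) y)) 7)) | E=∅ | St=[mulL(0)]]
t=7: [T=(λv. (4 * v)) | E=∅ | St=[thunk :: mulL(0)]]
t=8: [T=(4 * v) | E={v↦thunk(((λy. ((λq. 5) y)) 7), ∅)} | St=[mulL(0)]]
t=9: [T=4 | E={v↦thunk(((λy. ((λq. 5) y)) 7), ∅)} | St=[mulR :: mulL(0)]]
t=10: [T=v | E={v↦thunk(((λy. ((λq. 5) y)) 7), ∅)} | St=[mulL(4) :: mulL(0)]]
t=11: [T=((λy. ((λq. 5) y)) 7) | E=∅ | St=[mulL(4) :: mulL(0)]]
t=12: [T=(λy. ((λq. 5) y)) | E=∅ | St=[thunk :: mulL(4) :: mulL(0)]]
t=13: [T=((λq. 5) y) | E={y↦thunk(7, ∅)} | St=[mulL(4) :: mulL(0)]]
t=14: [T=(λq. 5) | E={y↦thunk(7, ∅)} | St=[thunk :: mulL(4) :: mulL(0)]]
t=15: [T=5 | E={q↦thunk(y, {y↦thunk(7, ∅)}), y↦thunk(7, ∅)} | St=[mulL(4) :: mulL(0)]]
→ final value 0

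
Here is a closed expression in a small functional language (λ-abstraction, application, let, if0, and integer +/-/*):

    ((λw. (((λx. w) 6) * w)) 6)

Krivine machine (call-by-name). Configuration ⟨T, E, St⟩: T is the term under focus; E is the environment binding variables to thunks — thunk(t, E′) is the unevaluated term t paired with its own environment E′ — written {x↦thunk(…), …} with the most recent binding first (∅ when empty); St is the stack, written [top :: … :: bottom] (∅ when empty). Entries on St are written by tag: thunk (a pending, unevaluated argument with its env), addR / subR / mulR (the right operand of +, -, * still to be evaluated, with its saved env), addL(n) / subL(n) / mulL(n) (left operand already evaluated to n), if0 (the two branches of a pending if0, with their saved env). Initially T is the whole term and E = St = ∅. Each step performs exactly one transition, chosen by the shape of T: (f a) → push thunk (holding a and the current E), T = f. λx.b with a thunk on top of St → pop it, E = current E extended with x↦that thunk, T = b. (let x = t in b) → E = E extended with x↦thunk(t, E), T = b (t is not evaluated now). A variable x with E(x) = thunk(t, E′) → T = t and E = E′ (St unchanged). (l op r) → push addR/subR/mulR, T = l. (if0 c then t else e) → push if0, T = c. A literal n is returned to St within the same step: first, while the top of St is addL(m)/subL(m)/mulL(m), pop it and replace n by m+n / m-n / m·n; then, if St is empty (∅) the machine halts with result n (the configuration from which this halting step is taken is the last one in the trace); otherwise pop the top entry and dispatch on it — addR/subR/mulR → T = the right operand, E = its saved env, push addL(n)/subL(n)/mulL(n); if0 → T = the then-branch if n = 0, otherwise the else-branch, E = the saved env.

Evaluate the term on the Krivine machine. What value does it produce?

[0] ⟨T=((λw. (((λx. w) 6) * w)) 6); E=∅; St=∅⟩
[1] ⟨T=(λw. (((λx. w) 6) * w)); E=∅; St=[thunk]⟩
[2] ⟨T=(((λx. w) 6) * w); E={w↦thunk(6, ∅)}; St=∅⟩
[3] ⟨T=((λx. w) 6); E={w↦thunk(6, ∅)}; St=[mulR]⟩
[4] ⟨T=(λx. w); E={w↦thunk(6, ∅)}; St=[thunk :: mulR]⟩
[5] ⟨T=w; E={x↦thunk(6, {w↦thunk(6, ∅)}), w↦thunk(6, ∅)}; St=[mulR]⟩
[6] ⟨T=6; E=∅; St=[mulR]⟩
[7] ⟨T=w; E={w↦thunk(6, ∅)}; St=[mulL(6)]⟩
[8] ⟨T=6; E=∅; St=[mulL(6)]⟩
→ final value 36

Answer: 36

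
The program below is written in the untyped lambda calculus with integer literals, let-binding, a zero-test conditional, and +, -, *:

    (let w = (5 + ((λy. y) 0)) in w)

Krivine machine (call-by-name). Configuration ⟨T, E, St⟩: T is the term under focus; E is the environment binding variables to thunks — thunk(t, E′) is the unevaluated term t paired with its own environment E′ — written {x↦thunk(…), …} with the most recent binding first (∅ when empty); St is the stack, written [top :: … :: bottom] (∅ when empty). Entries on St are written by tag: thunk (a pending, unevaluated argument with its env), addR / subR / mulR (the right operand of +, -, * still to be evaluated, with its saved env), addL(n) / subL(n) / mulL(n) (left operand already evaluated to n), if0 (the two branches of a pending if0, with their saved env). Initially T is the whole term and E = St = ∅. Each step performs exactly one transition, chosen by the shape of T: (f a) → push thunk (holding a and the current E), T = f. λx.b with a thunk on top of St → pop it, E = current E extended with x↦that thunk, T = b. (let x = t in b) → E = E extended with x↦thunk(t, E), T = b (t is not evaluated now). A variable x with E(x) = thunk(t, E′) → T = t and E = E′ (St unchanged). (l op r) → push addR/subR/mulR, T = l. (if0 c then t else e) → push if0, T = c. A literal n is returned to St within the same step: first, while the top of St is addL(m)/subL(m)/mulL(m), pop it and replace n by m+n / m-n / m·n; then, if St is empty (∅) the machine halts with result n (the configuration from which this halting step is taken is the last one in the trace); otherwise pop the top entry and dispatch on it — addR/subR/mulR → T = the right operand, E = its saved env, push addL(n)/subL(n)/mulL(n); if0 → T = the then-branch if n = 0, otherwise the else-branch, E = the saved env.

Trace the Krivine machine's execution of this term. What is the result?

Answer: 5

Derivation:
step 0: <T=(let w = (5 + ((λy. y) 0)) in w), E=∅, St=∅>
step 1: <T=w, E={w↦thunk((5 + ((λy. y) 0)), ∅)}, St=∅>
step 2: <T=(5 + ((λy. y) 0)), E=∅, St=∅>
step 3: <T=5, E=∅, St=[addR]>
step 4: <T=((λy. y) 0), E=∅, St=[addL(5)]>
step 5: <T=(λy. y), E=∅, St=[thunk :: addL(5)]>
step 6: <T=y, E={y↦thunk(0, ∅)}, St=[addL(5)]>
step 7: <T=0, E=∅, St=[addL(5)]>
→ final value 5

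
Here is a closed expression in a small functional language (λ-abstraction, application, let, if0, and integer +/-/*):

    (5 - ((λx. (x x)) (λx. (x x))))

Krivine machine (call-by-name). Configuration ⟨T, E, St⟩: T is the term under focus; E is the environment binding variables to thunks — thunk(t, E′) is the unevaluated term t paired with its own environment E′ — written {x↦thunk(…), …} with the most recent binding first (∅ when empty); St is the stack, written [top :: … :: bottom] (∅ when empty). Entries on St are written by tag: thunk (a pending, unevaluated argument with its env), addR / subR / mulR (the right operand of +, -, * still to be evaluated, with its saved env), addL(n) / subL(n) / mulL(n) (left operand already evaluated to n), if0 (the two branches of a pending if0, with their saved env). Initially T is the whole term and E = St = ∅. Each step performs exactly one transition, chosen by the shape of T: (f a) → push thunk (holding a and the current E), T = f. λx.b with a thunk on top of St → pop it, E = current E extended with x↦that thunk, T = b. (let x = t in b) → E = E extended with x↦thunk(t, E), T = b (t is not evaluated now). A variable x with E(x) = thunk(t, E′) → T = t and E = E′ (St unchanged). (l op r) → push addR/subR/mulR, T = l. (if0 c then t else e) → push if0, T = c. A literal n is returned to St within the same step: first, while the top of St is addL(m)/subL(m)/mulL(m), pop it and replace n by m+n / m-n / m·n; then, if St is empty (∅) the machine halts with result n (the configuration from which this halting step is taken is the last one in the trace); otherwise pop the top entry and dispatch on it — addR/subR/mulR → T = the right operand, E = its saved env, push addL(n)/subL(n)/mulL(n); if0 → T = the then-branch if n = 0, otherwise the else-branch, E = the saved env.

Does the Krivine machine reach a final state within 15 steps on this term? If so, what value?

step 0: [T=(5 - ((λx. (x x)) (λx. (x x)))) | E=∅ | St=∅]
step 1: [T=5 | E=∅ | St=[subR]]
step 2: [T=((λx. (x x)) (λx. (x x))) | E=∅ | St=[subL(5)]]
step 3: [T=(λx. (x x)) | E=∅ | St=[thunk :: subL(5)]]
step 4: [T=(x x) | E={x↦thunk((λx. (x x)), ∅)} | St=[subL(5)]]
step 5: [T=x | E={x↦thunk((λx. (x x)), ∅)} | St=[thunk :: subL(5)]]
step 6: [T=(λx. (x x)) | E=∅ | St=[thunk :: subL(5)]]
step 7: [T=(x x) | E={x↦thunk(x, {x↦thunk((λx. (x x)), ∅)})} | St=[subL(5)]]
step 8: [T=x | E={x↦thunk(x, {x↦thunk((λx. (x x)), ∅)})} | St=[thunk :: subL(5)]]
step 9: [T=x | E={x↦thunk((λx. (x x)), ∅)} | St=[thunk :: subL(5)]]
step 10: [T=(λx. (x x)) | E=∅ | St=[thunk :: subL(5)]]
step 11: [T=(x x) | E={x↦thunk(x, {x↦thunk(x, {x↦thunk((λx. (x x)), ∅)})})} | St=[subL(5)]]
step 12: [T=x | E={x↦thunk(x, {x↦thunk(x, {x↦thunk((λx. (x x)), ∅)})})} | St=[thunk :: subL(5)]]
step 13: [T=x | E={x↦thunk(x, {x↦thunk((λx. (x x)), ∅)})} | St=[thunk :: subL(5)]]
step 14: [T=x | E={x↦thunk((λx. (x x)), ∅)} | St=[thunk :: subL(5)]]
step 15: [T=(λx. (x x)) | E=∅ | St=[thunk :: subL(5)]]
→ 15 transitions taken and the configuration is still not final: no result within 15 steps

Answer: DIVERGES (no final state within 15 steps)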